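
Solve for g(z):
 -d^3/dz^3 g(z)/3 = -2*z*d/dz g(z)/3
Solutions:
 g(z) = C1 + Integral(C2*airyai(2^(1/3)*z) + C3*airybi(2^(1/3)*z), z)


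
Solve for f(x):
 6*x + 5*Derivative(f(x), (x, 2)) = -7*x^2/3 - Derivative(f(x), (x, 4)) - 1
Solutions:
 f(x) = C1 + C2*x + C3*sin(sqrt(5)*x) + C4*cos(sqrt(5)*x) - 7*x^4/180 - x^3/5 - x^2/150


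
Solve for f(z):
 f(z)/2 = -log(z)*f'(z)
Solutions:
 f(z) = C1*exp(-li(z)/2)


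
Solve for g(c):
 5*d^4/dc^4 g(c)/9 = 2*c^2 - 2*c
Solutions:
 g(c) = C1 + C2*c + C3*c^2 + C4*c^3 + c^6/100 - 3*c^5/100


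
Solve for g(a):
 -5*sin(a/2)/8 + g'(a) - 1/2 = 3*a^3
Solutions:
 g(a) = C1 + 3*a^4/4 + a/2 - 5*cos(a/2)/4


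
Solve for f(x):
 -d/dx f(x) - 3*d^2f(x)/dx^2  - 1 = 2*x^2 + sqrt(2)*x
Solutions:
 f(x) = C1 + C2*exp(-x/3) - 2*x^3/3 - sqrt(2)*x^2/2 + 6*x^2 - 37*x + 3*sqrt(2)*x


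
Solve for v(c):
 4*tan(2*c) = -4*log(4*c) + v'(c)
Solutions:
 v(c) = C1 + 4*c*log(c) - 4*c + 8*c*log(2) - 2*log(cos(2*c))


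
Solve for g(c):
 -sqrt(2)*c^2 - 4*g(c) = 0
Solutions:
 g(c) = -sqrt(2)*c^2/4


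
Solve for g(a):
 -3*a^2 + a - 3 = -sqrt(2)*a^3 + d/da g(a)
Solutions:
 g(a) = C1 + sqrt(2)*a^4/4 - a^3 + a^2/2 - 3*a


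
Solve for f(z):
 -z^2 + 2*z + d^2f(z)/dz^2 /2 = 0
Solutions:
 f(z) = C1 + C2*z + z^4/6 - 2*z^3/3


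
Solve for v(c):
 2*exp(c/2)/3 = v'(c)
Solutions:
 v(c) = C1 + 4*exp(c/2)/3


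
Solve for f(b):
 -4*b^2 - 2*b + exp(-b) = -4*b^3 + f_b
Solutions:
 f(b) = C1 + b^4 - 4*b^3/3 - b^2 - exp(-b)


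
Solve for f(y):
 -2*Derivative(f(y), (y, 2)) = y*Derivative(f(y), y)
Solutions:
 f(y) = C1 + C2*erf(y/2)


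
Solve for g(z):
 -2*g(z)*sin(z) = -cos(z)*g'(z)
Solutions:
 g(z) = C1/cos(z)^2


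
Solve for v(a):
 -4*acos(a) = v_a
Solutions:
 v(a) = C1 - 4*a*acos(a) + 4*sqrt(1 - a^2)


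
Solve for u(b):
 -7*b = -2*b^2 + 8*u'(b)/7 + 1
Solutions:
 u(b) = C1 + 7*b^3/12 - 49*b^2/16 - 7*b/8


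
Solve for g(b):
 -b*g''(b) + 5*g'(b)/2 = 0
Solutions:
 g(b) = C1 + C2*b^(7/2)


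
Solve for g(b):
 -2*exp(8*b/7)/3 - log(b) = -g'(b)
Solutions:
 g(b) = C1 + b*log(b) - b + 7*exp(8*b/7)/12


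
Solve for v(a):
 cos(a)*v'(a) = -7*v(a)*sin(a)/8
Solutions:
 v(a) = C1*cos(a)^(7/8)


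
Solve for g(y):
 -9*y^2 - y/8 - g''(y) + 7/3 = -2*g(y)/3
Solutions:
 g(y) = C1*exp(-sqrt(6)*y/3) + C2*exp(sqrt(6)*y/3) + 27*y^2/2 + 3*y/16 + 37


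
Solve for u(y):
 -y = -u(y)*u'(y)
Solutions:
 u(y) = -sqrt(C1 + y^2)
 u(y) = sqrt(C1 + y^2)


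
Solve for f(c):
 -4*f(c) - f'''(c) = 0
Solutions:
 f(c) = C3*exp(-2^(2/3)*c) + (C1*sin(2^(2/3)*sqrt(3)*c/2) + C2*cos(2^(2/3)*sqrt(3)*c/2))*exp(2^(2/3)*c/2)


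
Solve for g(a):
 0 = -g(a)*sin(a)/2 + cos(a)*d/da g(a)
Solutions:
 g(a) = C1/sqrt(cos(a))


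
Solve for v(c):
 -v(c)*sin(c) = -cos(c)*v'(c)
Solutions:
 v(c) = C1/cos(c)


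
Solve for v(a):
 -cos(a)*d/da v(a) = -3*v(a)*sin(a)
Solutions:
 v(a) = C1/cos(a)^3


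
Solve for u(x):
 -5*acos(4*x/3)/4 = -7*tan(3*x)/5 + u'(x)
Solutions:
 u(x) = C1 - 5*x*acos(4*x/3)/4 + 5*sqrt(9 - 16*x^2)/16 - 7*log(cos(3*x))/15


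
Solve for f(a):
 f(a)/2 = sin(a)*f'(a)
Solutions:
 f(a) = C1*(cos(a) - 1)^(1/4)/(cos(a) + 1)^(1/4)


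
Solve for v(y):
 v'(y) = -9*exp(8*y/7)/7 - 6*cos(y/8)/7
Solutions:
 v(y) = C1 - 9*exp(8*y/7)/8 - 48*sin(y/8)/7


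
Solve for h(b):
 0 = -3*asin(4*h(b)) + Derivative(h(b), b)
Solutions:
 Integral(1/asin(4*_y), (_y, h(b))) = C1 + 3*b


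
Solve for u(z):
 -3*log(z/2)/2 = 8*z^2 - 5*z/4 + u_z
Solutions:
 u(z) = C1 - 8*z^3/3 + 5*z^2/8 - 3*z*log(z)/2 + 3*z*log(2)/2 + 3*z/2


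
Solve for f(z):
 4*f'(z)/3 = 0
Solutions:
 f(z) = C1


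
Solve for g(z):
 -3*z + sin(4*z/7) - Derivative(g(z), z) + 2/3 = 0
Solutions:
 g(z) = C1 - 3*z^2/2 + 2*z/3 - 7*cos(4*z/7)/4


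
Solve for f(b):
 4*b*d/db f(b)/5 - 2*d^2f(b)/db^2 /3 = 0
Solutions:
 f(b) = C1 + C2*erfi(sqrt(15)*b/5)


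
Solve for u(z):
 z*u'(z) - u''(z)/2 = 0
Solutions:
 u(z) = C1 + C2*erfi(z)


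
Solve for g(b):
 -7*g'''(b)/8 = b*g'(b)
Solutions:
 g(b) = C1 + Integral(C2*airyai(-2*7^(2/3)*b/7) + C3*airybi(-2*7^(2/3)*b/7), b)


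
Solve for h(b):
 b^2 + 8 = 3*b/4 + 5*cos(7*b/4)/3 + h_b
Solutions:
 h(b) = C1 + b^3/3 - 3*b^2/8 + 8*b - 20*sin(7*b/4)/21


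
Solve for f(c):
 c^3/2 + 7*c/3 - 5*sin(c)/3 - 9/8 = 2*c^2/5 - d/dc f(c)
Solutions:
 f(c) = C1 - c^4/8 + 2*c^3/15 - 7*c^2/6 + 9*c/8 - 5*cos(c)/3


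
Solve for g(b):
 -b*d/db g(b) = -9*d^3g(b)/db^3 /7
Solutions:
 g(b) = C1 + Integral(C2*airyai(21^(1/3)*b/3) + C3*airybi(21^(1/3)*b/3), b)


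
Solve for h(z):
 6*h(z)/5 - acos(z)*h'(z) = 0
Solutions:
 h(z) = C1*exp(6*Integral(1/acos(z), z)/5)


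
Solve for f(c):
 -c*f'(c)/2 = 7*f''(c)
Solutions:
 f(c) = C1 + C2*erf(sqrt(7)*c/14)


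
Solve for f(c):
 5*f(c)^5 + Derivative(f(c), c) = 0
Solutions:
 f(c) = -I*(1/(C1 + 20*c))^(1/4)
 f(c) = I*(1/(C1 + 20*c))^(1/4)
 f(c) = -(1/(C1 + 20*c))^(1/4)
 f(c) = (1/(C1 + 20*c))^(1/4)


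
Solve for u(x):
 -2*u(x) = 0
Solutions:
 u(x) = 0


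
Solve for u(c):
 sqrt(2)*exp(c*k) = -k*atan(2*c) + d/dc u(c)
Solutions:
 u(c) = C1 + k*(c*atan(2*c) - log(4*c^2 + 1)/4) + sqrt(2)*Piecewise((exp(c*k)/k, Ne(k, 0)), (c, True))


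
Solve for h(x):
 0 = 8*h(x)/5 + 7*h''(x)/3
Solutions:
 h(x) = C1*sin(2*sqrt(210)*x/35) + C2*cos(2*sqrt(210)*x/35)


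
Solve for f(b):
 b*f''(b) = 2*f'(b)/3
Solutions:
 f(b) = C1 + C2*b^(5/3)


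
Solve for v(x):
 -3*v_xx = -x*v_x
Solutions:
 v(x) = C1 + C2*erfi(sqrt(6)*x/6)


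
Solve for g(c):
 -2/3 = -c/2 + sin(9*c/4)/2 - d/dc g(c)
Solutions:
 g(c) = C1 - c^2/4 + 2*c/3 - 2*cos(9*c/4)/9


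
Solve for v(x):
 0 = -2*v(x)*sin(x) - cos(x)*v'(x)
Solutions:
 v(x) = C1*cos(x)^2


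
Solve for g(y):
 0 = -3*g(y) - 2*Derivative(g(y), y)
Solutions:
 g(y) = C1*exp(-3*y/2)


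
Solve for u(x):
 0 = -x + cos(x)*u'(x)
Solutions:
 u(x) = C1 + Integral(x/cos(x), x)


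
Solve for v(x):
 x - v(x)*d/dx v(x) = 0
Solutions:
 v(x) = -sqrt(C1 + x^2)
 v(x) = sqrt(C1 + x^2)


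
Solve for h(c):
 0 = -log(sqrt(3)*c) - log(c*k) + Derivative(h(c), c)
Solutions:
 h(c) = C1 + c*(log(k) - 2 + log(3)/2) + 2*c*log(c)


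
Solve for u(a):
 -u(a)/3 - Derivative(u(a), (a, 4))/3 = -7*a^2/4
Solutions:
 u(a) = 21*a^2/4 + (C1*sin(sqrt(2)*a/2) + C2*cos(sqrt(2)*a/2))*exp(-sqrt(2)*a/2) + (C3*sin(sqrt(2)*a/2) + C4*cos(sqrt(2)*a/2))*exp(sqrt(2)*a/2)


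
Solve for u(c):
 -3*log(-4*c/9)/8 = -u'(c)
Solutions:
 u(c) = C1 + 3*c*log(-c)/8 + 3*c*(-2*log(3) - 1 + 2*log(2))/8


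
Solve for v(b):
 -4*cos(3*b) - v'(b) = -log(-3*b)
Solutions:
 v(b) = C1 + b*log(-b) - b + b*log(3) - 4*sin(3*b)/3


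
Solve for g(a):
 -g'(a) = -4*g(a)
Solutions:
 g(a) = C1*exp(4*a)


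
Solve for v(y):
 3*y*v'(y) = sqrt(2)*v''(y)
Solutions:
 v(y) = C1 + C2*erfi(2^(1/4)*sqrt(3)*y/2)


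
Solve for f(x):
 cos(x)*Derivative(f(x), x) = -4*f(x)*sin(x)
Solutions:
 f(x) = C1*cos(x)^4


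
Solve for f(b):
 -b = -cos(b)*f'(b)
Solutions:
 f(b) = C1 + Integral(b/cos(b), b)


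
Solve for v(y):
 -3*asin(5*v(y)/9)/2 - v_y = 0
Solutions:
 Integral(1/asin(5*_y/9), (_y, v(y))) = C1 - 3*y/2


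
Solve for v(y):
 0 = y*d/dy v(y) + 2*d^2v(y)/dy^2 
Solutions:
 v(y) = C1 + C2*erf(y/2)


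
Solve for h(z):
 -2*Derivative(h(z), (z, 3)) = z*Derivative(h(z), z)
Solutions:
 h(z) = C1 + Integral(C2*airyai(-2^(2/3)*z/2) + C3*airybi(-2^(2/3)*z/2), z)


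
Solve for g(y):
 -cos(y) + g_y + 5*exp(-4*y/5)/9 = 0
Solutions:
 g(y) = C1 + sin(y) + 25*exp(-4*y/5)/36


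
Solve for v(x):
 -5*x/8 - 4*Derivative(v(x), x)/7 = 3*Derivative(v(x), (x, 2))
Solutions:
 v(x) = C1 + C2*exp(-4*x/21) - 35*x^2/64 + 735*x/128


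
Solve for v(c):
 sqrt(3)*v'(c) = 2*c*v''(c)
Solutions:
 v(c) = C1 + C2*c^(sqrt(3)/2 + 1)


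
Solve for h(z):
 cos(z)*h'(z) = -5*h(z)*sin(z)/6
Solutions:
 h(z) = C1*cos(z)^(5/6)


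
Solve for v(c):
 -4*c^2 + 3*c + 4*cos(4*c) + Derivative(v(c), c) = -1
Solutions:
 v(c) = C1 + 4*c^3/3 - 3*c^2/2 - c - sin(4*c)


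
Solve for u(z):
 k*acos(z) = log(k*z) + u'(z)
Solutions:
 u(z) = C1 + k*(z*acos(z) - sqrt(1 - z^2)) - z*log(k*z) + z


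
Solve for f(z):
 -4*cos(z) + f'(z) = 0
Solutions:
 f(z) = C1 + 4*sin(z)


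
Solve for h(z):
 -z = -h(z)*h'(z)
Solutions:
 h(z) = -sqrt(C1 + z^2)
 h(z) = sqrt(C1 + z^2)


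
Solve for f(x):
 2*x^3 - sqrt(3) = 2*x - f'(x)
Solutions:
 f(x) = C1 - x^4/2 + x^2 + sqrt(3)*x


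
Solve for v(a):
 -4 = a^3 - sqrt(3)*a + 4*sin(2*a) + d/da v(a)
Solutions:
 v(a) = C1 - a^4/4 + sqrt(3)*a^2/2 - 4*a + 2*cos(2*a)


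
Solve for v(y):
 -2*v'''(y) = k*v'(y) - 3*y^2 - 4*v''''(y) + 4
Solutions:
 v(y) = C1 + C2*exp(y*(-(-27*k + sqrt((27*k + 1)^2 - 1) - 1)^(1/3) + 1 - 1/(-27*k + sqrt((27*k + 1)^2 - 1) - 1)^(1/3))/6) + C3*exp(y*((-27*k + sqrt((27*k + 1)^2 - 1) - 1)^(1/3) - sqrt(3)*I*(-27*k + sqrt((27*k + 1)^2 - 1) - 1)^(1/3) + 2 - 4/((-1 + sqrt(3)*I)*(-27*k + sqrt((27*k + 1)^2 - 1) - 1)^(1/3)))/12) + C4*exp(y*((-27*k + sqrt((27*k + 1)^2 - 1) - 1)^(1/3) + sqrt(3)*I*(-27*k + sqrt((27*k + 1)^2 - 1) - 1)^(1/3) + 2 + 4/((1 + sqrt(3)*I)*(-27*k + sqrt((27*k + 1)^2 - 1) - 1)^(1/3)))/12) + y^3/k - 4*y/k - 12*y/k^2


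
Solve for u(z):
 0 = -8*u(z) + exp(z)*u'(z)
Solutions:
 u(z) = C1*exp(-8*exp(-z))


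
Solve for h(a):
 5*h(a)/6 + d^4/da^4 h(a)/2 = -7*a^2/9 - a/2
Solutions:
 h(a) = -14*a^2/15 - 3*a/5 + (C1*sin(sqrt(2)*3^(3/4)*5^(1/4)*a/6) + C2*cos(sqrt(2)*3^(3/4)*5^(1/4)*a/6))*exp(-sqrt(2)*3^(3/4)*5^(1/4)*a/6) + (C3*sin(sqrt(2)*3^(3/4)*5^(1/4)*a/6) + C4*cos(sqrt(2)*3^(3/4)*5^(1/4)*a/6))*exp(sqrt(2)*3^(3/4)*5^(1/4)*a/6)


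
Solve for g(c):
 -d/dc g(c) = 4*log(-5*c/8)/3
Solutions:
 g(c) = C1 - 4*c*log(-c)/3 + c*(-4*log(5)/3 + 4/3 + 4*log(2))


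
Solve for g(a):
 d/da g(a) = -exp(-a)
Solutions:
 g(a) = C1 + exp(-a)


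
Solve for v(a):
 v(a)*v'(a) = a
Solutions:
 v(a) = -sqrt(C1 + a^2)
 v(a) = sqrt(C1 + a^2)


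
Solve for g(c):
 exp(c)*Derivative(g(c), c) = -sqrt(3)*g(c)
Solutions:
 g(c) = C1*exp(sqrt(3)*exp(-c))


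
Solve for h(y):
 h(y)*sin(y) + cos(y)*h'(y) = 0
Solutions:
 h(y) = C1*cos(y)


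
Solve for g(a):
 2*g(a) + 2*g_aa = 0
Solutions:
 g(a) = C1*sin(a) + C2*cos(a)


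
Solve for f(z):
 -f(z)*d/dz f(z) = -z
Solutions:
 f(z) = -sqrt(C1 + z^2)
 f(z) = sqrt(C1 + z^2)


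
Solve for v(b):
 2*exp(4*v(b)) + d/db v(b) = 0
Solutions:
 v(b) = log(-I*(1/(C1 + 8*b))^(1/4))
 v(b) = log(I*(1/(C1 + 8*b))^(1/4))
 v(b) = log(-(1/(C1 + 8*b))^(1/4))
 v(b) = log(1/(C1 + 8*b))/4


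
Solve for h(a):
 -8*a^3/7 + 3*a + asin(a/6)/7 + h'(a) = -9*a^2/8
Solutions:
 h(a) = C1 + 2*a^4/7 - 3*a^3/8 - 3*a^2/2 - a*asin(a/6)/7 - sqrt(36 - a^2)/7


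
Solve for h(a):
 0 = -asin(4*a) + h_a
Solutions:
 h(a) = C1 + a*asin(4*a) + sqrt(1 - 16*a^2)/4


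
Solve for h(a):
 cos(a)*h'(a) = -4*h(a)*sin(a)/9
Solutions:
 h(a) = C1*cos(a)^(4/9)


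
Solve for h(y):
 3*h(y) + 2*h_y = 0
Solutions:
 h(y) = C1*exp(-3*y/2)


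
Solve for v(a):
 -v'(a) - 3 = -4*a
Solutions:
 v(a) = C1 + 2*a^2 - 3*a


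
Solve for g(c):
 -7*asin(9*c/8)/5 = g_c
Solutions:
 g(c) = C1 - 7*c*asin(9*c/8)/5 - 7*sqrt(64 - 81*c^2)/45


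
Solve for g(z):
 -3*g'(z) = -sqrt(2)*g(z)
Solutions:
 g(z) = C1*exp(sqrt(2)*z/3)


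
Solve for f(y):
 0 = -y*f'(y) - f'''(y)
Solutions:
 f(y) = C1 + Integral(C2*airyai(-y) + C3*airybi(-y), y)


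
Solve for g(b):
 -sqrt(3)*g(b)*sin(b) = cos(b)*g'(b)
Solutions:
 g(b) = C1*cos(b)^(sqrt(3))


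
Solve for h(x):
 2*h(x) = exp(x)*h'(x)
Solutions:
 h(x) = C1*exp(-2*exp(-x))


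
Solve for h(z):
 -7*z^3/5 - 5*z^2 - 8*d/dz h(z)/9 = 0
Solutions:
 h(z) = C1 - 63*z^4/160 - 15*z^3/8


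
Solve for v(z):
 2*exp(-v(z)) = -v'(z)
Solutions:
 v(z) = log(C1 - 2*z)


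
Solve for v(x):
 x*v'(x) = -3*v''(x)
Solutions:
 v(x) = C1 + C2*erf(sqrt(6)*x/6)


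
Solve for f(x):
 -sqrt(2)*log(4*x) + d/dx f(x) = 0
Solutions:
 f(x) = C1 + sqrt(2)*x*log(x) - sqrt(2)*x + 2*sqrt(2)*x*log(2)


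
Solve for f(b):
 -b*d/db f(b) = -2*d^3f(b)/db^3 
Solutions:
 f(b) = C1 + Integral(C2*airyai(2^(2/3)*b/2) + C3*airybi(2^(2/3)*b/2), b)


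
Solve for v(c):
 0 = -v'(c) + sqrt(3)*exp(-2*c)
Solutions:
 v(c) = C1 - sqrt(3)*exp(-2*c)/2


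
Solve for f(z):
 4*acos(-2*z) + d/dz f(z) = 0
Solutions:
 f(z) = C1 - 4*z*acos(-2*z) - 2*sqrt(1 - 4*z^2)


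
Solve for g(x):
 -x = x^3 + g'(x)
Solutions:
 g(x) = C1 - x^4/4 - x^2/2


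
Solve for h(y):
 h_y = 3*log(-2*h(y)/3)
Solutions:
 -Integral(1/(log(-_y) - log(3) + log(2)), (_y, h(y)))/3 = C1 - y


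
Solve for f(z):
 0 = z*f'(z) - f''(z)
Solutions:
 f(z) = C1 + C2*erfi(sqrt(2)*z/2)


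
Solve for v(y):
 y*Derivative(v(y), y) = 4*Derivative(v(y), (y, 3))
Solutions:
 v(y) = C1 + Integral(C2*airyai(2^(1/3)*y/2) + C3*airybi(2^(1/3)*y/2), y)


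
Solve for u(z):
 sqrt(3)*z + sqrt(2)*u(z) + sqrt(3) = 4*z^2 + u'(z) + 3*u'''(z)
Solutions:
 u(z) = C1*exp(-2^(1/6)*z*(-2/(9 + sqrt(83))^(1/3) + 2^(2/3)*(9 + sqrt(83))^(1/3))/12)*sin(2^(1/6)*sqrt(3)*z*(2/(9 + sqrt(83))^(1/3) + 2^(2/3)*(9 + sqrt(83))^(1/3))/12) + C2*exp(-2^(1/6)*z*(-2/(9 + sqrt(83))^(1/3) + 2^(2/3)*(9 + sqrt(83))^(1/3))/12)*cos(2^(1/6)*sqrt(3)*z*(2/(9 + sqrt(83))^(1/3) + 2^(2/3)*(9 + sqrt(83))^(1/3))/12) + C3*exp(2^(1/6)*z*(-2/(9 + sqrt(83))^(1/3) + 2^(2/3)*(9 + sqrt(83))^(1/3))/6) + 2*sqrt(2)*z^2 - sqrt(6)*z/2 + 4*z - sqrt(6)/2 - sqrt(3)/2 + 2*sqrt(2)


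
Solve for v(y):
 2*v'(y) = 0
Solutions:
 v(y) = C1


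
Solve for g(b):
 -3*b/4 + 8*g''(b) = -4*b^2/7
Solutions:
 g(b) = C1 + C2*b - b^4/168 + b^3/64


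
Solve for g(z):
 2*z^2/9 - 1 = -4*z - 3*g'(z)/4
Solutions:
 g(z) = C1 - 8*z^3/81 - 8*z^2/3 + 4*z/3


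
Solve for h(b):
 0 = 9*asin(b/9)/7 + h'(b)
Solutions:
 h(b) = C1 - 9*b*asin(b/9)/7 - 9*sqrt(81 - b^2)/7


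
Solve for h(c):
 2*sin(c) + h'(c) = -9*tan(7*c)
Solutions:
 h(c) = C1 + 9*log(cos(7*c))/7 + 2*cos(c)


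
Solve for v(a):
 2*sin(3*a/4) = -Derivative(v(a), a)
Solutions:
 v(a) = C1 + 8*cos(3*a/4)/3


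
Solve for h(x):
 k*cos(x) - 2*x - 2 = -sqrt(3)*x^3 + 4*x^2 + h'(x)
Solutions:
 h(x) = C1 + k*sin(x) + sqrt(3)*x^4/4 - 4*x^3/3 - x^2 - 2*x


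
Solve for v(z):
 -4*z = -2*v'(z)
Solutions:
 v(z) = C1 + z^2


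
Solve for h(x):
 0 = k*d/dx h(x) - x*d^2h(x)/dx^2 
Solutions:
 h(x) = C1 + x^(re(k) + 1)*(C2*sin(log(x)*Abs(im(k))) + C3*cos(log(x)*im(k)))


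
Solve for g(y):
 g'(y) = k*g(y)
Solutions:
 g(y) = C1*exp(k*y)


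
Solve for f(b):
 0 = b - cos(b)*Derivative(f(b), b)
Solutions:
 f(b) = C1 + Integral(b/cos(b), b)


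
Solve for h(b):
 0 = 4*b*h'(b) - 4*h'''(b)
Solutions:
 h(b) = C1 + Integral(C2*airyai(b) + C3*airybi(b), b)


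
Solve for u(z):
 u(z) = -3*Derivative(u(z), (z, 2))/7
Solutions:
 u(z) = C1*sin(sqrt(21)*z/3) + C2*cos(sqrt(21)*z/3)


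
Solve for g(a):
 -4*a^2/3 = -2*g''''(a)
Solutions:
 g(a) = C1 + C2*a + C3*a^2 + C4*a^3 + a^6/540


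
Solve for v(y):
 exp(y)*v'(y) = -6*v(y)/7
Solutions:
 v(y) = C1*exp(6*exp(-y)/7)


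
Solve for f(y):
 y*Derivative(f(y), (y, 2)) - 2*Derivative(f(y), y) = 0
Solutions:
 f(y) = C1 + C2*y^3


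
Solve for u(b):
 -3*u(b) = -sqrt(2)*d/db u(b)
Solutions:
 u(b) = C1*exp(3*sqrt(2)*b/2)


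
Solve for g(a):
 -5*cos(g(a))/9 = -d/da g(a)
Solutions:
 -5*a/9 - log(sin(g(a)) - 1)/2 + log(sin(g(a)) + 1)/2 = C1


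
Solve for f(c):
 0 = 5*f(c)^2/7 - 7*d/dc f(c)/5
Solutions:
 f(c) = -49/(C1 + 25*c)


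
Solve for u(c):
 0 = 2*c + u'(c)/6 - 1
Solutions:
 u(c) = C1 - 6*c^2 + 6*c


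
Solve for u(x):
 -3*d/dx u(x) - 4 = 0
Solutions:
 u(x) = C1 - 4*x/3


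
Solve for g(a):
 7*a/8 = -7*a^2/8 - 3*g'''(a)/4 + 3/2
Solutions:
 g(a) = C1 + C2*a + C3*a^2 - 7*a^5/360 - 7*a^4/144 + a^3/3


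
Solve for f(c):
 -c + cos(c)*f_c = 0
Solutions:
 f(c) = C1 + Integral(c/cos(c), c)


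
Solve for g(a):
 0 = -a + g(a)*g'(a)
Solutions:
 g(a) = -sqrt(C1 + a^2)
 g(a) = sqrt(C1 + a^2)


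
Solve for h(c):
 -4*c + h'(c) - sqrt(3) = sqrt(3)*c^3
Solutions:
 h(c) = C1 + sqrt(3)*c^4/4 + 2*c^2 + sqrt(3)*c


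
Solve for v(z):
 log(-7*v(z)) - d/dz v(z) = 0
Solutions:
 -Integral(1/(log(-_y) + log(7)), (_y, v(z))) = C1 - z


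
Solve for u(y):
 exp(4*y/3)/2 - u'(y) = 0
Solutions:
 u(y) = C1 + 3*exp(4*y/3)/8


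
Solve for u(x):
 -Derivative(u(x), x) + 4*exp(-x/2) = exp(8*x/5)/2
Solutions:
 u(x) = C1 - 5*exp(8*x/5)/16 - 8*exp(-x/2)


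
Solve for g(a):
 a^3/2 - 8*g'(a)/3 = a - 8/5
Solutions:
 g(a) = C1 + 3*a^4/64 - 3*a^2/16 + 3*a/5


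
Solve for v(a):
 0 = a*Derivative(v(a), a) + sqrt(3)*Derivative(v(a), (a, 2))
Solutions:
 v(a) = C1 + C2*erf(sqrt(2)*3^(3/4)*a/6)


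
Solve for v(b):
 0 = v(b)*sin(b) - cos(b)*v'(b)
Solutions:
 v(b) = C1/cos(b)


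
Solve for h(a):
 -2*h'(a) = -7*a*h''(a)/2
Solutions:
 h(a) = C1 + C2*a^(11/7)


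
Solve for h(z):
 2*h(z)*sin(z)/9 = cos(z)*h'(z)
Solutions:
 h(z) = C1/cos(z)^(2/9)


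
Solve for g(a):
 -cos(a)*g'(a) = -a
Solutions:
 g(a) = C1 + Integral(a/cos(a), a)


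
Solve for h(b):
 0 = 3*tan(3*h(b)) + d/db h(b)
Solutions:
 h(b) = -asin(C1*exp(-9*b))/3 + pi/3
 h(b) = asin(C1*exp(-9*b))/3


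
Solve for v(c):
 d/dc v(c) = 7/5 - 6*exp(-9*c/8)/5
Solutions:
 v(c) = C1 + 7*c/5 + 16*exp(-9*c/8)/15


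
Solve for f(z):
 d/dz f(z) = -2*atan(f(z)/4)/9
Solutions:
 Integral(1/atan(_y/4), (_y, f(z))) = C1 - 2*z/9


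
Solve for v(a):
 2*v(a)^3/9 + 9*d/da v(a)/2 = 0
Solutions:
 v(a) = -9*sqrt(2)*sqrt(-1/(C1 - 4*a))/2
 v(a) = 9*sqrt(2)*sqrt(-1/(C1 - 4*a))/2


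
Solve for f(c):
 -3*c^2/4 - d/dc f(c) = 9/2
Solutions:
 f(c) = C1 - c^3/4 - 9*c/2


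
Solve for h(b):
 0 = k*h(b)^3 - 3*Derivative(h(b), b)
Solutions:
 h(b) = -sqrt(6)*sqrt(-1/(C1 + b*k))/2
 h(b) = sqrt(6)*sqrt(-1/(C1 + b*k))/2


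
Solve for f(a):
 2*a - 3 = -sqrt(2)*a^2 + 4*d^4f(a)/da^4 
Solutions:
 f(a) = C1 + C2*a + C3*a^2 + C4*a^3 + sqrt(2)*a^6/1440 + a^5/240 - a^4/32


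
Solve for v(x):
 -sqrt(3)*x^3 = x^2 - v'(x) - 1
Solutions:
 v(x) = C1 + sqrt(3)*x^4/4 + x^3/3 - x


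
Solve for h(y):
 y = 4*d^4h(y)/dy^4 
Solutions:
 h(y) = C1 + C2*y + C3*y^2 + C4*y^3 + y^5/480


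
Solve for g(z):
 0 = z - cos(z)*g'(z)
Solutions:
 g(z) = C1 + Integral(z/cos(z), z)


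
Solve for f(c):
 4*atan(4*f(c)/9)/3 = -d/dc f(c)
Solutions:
 Integral(1/atan(4*_y/9), (_y, f(c))) = C1 - 4*c/3


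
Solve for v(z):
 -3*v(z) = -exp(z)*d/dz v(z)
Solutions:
 v(z) = C1*exp(-3*exp(-z))


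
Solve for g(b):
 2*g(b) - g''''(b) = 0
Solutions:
 g(b) = C1*exp(-2^(1/4)*b) + C2*exp(2^(1/4)*b) + C3*sin(2^(1/4)*b) + C4*cos(2^(1/4)*b)


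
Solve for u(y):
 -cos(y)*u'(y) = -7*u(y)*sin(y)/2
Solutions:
 u(y) = C1/cos(y)^(7/2)


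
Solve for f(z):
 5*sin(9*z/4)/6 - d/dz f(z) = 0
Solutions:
 f(z) = C1 - 10*cos(9*z/4)/27


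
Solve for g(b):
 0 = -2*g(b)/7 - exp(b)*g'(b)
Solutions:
 g(b) = C1*exp(2*exp(-b)/7)


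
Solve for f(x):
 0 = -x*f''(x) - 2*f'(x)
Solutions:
 f(x) = C1 + C2/x


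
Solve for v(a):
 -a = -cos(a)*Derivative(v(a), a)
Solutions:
 v(a) = C1 + Integral(a/cos(a), a)


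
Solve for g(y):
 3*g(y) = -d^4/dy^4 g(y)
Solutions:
 g(y) = (C1*sin(sqrt(2)*3^(1/4)*y/2) + C2*cos(sqrt(2)*3^(1/4)*y/2))*exp(-sqrt(2)*3^(1/4)*y/2) + (C3*sin(sqrt(2)*3^(1/4)*y/2) + C4*cos(sqrt(2)*3^(1/4)*y/2))*exp(sqrt(2)*3^(1/4)*y/2)


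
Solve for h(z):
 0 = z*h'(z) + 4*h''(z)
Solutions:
 h(z) = C1 + C2*erf(sqrt(2)*z/4)


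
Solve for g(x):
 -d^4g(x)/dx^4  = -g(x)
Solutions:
 g(x) = C1*exp(-x) + C2*exp(x) + C3*sin(x) + C4*cos(x)


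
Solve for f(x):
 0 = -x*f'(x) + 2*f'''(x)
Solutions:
 f(x) = C1 + Integral(C2*airyai(2^(2/3)*x/2) + C3*airybi(2^(2/3)*x/2), x)


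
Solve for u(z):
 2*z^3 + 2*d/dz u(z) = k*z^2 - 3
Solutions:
 u(z) = C1 + k*z^3/6 - z^4/4 - 3*z/2


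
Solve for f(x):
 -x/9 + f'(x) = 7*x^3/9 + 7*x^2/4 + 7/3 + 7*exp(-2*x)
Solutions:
 f(x) = C1 + 7*x^4/36 + 7*x^3/12 + x^2/18 + 7*x/3 - 7*exp(-2*x)/2


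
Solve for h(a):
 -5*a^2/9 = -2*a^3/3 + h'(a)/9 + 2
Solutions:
 h(a) = C1 + 3*a^4/2 - 5*a^3/3 - 18*a


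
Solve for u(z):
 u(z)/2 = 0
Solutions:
 u(z) = 0


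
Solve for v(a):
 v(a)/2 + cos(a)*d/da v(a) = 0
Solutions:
 v(a) = C1*(sin(a) - 1)^(1/4)/(sin(a) + 1)^(1/4)


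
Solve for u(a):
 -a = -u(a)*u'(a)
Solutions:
 u(a) = -sqrt(C1 + a^2)
 u(a) = sqrt(C1 + a^2)


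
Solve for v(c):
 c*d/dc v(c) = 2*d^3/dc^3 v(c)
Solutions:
 v(c) = C1 + Integral(C2*airyai(2^(2/3)*c/2) + C3*airybi(2^(2/3)*c/2), c)


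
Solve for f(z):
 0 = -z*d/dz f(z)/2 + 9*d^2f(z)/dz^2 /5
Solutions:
 f(z) = C1 + C2*erfi(sqrt(5)*z/6)


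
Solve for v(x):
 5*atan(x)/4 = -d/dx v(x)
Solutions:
 v(x) = C1 - 5*x*atan(x)/4 + 5*log(x^2 + 1)/8


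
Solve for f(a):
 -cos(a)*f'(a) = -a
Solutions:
 f(a) = C1 + Integral(a/cos(a), a)


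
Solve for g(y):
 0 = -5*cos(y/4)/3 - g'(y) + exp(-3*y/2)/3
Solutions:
 g(y) = C1 - 20*sin(y/4)/3 - 2*exp(-3*y/2)/9


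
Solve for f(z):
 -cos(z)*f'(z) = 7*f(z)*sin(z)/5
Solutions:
 f(z) = C1*cos(z)^(7/5)


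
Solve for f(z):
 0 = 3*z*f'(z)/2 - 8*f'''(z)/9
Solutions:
 f(z) = C1 + Integral(C2*airyai(3*2^(2/3)*z/4) + C3*airybi(3*2^(2/3)*z/4), z)


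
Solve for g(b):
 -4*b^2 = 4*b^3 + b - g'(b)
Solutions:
 g(b) = C1 + b^4 + 4*b^3/3 + b^2/2


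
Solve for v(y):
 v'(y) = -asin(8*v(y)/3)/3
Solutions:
 Integral(1/asin(8*_y/3), (_y, v(y))) = C1 - y/3


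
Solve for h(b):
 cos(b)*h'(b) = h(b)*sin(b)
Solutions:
 h(b) = C1/cos(b)


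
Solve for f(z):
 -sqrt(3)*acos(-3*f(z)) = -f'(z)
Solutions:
 Integral(1/acos(-3*_y), (_y, f(z))) = C1 + sqrt(3)*z


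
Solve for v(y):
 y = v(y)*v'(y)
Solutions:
 v(y) = -sqrt(C1 + y^2)
 v(y) = sqrt(C1 + y^2)


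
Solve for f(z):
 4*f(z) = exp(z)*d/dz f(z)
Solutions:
 f(z) = C1*exp(-4*exp(-z))


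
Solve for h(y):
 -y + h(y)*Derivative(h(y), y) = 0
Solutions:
 h(y) = -sqrt(C1 + y^2)
 h(y) = sqrt(C1 + y^2)


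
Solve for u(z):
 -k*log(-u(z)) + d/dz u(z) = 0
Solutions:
 -li(-u(z)) = C1 + k*z


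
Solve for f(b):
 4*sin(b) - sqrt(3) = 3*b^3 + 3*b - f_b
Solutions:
 f(b) = C1 + 3*b^4/4 + 3*b^2/2 + sqrt(3)*b + 4*cos(b)


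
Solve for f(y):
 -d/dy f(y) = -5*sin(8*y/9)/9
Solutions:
 f(y) = C1 - 5*cos(8*y/9)/8


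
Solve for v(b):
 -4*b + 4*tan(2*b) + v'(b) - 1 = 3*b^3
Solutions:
 v(b) = C1 + 3*b^4/4 + 2*b^2 + b + 2*log(cos(2*b))


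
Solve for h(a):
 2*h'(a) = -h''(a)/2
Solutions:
 h(a) = C1 + C2*exp(-4*a)


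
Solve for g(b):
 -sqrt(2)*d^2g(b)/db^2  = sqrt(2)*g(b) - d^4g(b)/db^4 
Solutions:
 g(b) = C1*exp(-2^(3/4)*b*sqrt(1 + sqrt(1 + 2*sqrt(2)))/2) + C2*exp(2^(3/4)*b*sqrt(1 + sqrt(1 + 2*sqrt(2)))/2) + C3*sin(2^(3/4)*b*sqrt(-1 + sqrt(1 + 2*sqrt(2)))/2) + C4*cosh(2^(3/4)*b*sqrt(1 - sqrt(1 + 2*sqrt(2)))/2)


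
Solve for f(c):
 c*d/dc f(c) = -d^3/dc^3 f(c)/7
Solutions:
 f(c) = C1 + Integral(C2*airyai(-7^(1/3)*c) + C3*airybi(-7^(1/3)*c), c)


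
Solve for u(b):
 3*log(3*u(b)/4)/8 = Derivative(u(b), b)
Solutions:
 8*Integral(1/(-log(_y) - log(3) + 2*log(2)), (_y, u(b)))/3 = C1 - b


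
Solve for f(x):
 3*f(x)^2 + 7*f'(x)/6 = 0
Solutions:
 f(x) = 7/(C1 + 18*x)


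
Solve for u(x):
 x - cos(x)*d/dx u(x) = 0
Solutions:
 u(x) = C1 + Integral(x/cos(x), x)


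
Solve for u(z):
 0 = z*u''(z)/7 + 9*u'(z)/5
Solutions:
 u(z) = C1 + C2/z^(58/5)


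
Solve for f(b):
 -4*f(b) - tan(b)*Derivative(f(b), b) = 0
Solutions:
 f(b) = C1/sin(b)^4


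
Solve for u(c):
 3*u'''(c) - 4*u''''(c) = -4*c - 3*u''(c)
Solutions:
 u(c) = C1 + C2*c + C3*exp(c*(3 - sqrt(57))/8) + C4*exp(c*(3 + sqrt(57))/8) - 2*c^3/9 + 2*c^2/3


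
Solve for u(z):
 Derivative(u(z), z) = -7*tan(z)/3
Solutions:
 u(z) = C1 + 7*log(cos(z))/3


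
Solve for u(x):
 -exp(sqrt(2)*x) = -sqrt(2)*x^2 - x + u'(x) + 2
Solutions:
 u(x) = C1 + sqrt(2)*x^3/3 + x^2/2 - 2*x - sqrt(2)*exp(sqrt(2)*x)/2


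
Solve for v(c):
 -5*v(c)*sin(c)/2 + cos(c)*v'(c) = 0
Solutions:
 v(c) = C1/cos(c)^(5/2)


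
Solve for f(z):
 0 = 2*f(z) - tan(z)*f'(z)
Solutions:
 f(z) = C1*sin(z)^2


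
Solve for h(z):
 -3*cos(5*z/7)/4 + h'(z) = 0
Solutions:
 h(z) = C1 + 21*sin(5*z/7)/20


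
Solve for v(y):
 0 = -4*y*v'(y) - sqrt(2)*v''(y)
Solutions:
 v(y) = C1 + C2*erf(2^(1/4)*y)


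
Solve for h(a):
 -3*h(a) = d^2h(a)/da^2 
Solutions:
 h(a) = C1*sin(sqrt(3)*a) + C2*cos(sqrt(3)*a)


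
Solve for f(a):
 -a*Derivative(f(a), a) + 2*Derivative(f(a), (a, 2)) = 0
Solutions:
 f(a) = C1 + C2*erfi(a/2)


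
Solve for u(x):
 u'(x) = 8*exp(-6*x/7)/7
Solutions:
 u(x) = C1 - 4*exp(-6*x/7)/3


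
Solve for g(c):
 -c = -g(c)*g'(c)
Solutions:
 g(c) = -sqrt(C1 + c^2)
 g(c) = sqrt(C1 + c^2)


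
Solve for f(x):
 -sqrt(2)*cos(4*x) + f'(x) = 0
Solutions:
 f(x) = C1 + sqrt(2)*sin(4*x)/4


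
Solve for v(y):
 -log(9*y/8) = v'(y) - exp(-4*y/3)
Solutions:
 v(y) = C1 - y*log(y) + y*(-2*log(3) + 1 + 3*log(2)) - 3*exp(-4*y/3)/4


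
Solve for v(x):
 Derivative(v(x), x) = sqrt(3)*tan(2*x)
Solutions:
 v(x) = C1 - sqrt(3)*log(cos(2*x))/2


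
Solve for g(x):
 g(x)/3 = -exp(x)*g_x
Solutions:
 g(x) = C1*exp(exp(-x)/3)


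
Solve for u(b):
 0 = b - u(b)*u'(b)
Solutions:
 u(b) = -sqrt(C1 + b^2)
 u(b) = sqrt(C1 + b^2)


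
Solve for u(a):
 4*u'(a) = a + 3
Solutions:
 u(a) = C1 + a^2/8 + 3*a/4


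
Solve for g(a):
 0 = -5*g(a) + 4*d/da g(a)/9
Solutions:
 g(a) = C1*exp(45*a/4)


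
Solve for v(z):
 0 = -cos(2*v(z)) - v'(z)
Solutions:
 v(z) = -asin((C1 + exp(4*z))/(C1 - exp(4*z)))/2 + pi/2
 v(z) = asin((C1 + exp(4*z))/(C1 - exp(4*z)))/2


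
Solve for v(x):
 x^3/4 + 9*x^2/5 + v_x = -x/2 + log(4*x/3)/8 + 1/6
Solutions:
 v(x) = C1 - x^4/16 - 3*x^3/5 - x^2/4 + x*log(x)/8 - x*log(3)/8 + x/24 + x*log(2)/4


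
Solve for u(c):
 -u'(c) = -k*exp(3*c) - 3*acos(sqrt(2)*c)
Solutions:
 u(c) = C1 + 3*c*acos(sqrt(2)*c) + k*exp(3*c)/3 - 3*sqrt(2)*sqrt(1 - 2*c^2)/2


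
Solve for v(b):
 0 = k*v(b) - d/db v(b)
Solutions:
 v(b) = C1*exp(b*k)


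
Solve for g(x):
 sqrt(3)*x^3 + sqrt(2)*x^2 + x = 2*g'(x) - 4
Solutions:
 g(x) = C1 + sqrt(3)*x^4/8 + sqrt(2)*x^3/6 + x^2/4 + 2*x


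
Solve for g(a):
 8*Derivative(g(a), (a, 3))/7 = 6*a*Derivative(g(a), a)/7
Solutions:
 g(a) = C1 + Integral(C2*airyai(6^(1/3)*a/2) + C3*airybi(6^(1/3)*a/2), a)


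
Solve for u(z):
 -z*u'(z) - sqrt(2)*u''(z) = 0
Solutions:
 u(z) = C1 + C2*erf(2^(1/4)*z/2)


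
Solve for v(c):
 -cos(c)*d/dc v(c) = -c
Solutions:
 v(c) = C1 + Integral(c/cos(c), c)


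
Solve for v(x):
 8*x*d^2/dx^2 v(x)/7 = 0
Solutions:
 v(x) = C1 + C2*x


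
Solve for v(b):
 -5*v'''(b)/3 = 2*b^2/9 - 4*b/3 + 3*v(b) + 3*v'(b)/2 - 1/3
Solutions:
 v(b) = C1*exp(-30^(1/3)*b*(-(30 + sqrt(930))^(1/3) + 30^(1/3)/(30 + sqrt(930))^(1/3))/20)*sin(10^(1/3)*3^(1/6)*b*(3*10^(1/3)/(30 + sqrt(930))^(1/3) + 3^(2/3)*(30 + sqrt(930))^(1/3))/20) + C2*exp(-30^(1/3)*b*(-(30 + sqrt(930))^(1/3) + 30^(1/3)/(30 + sqrt(930))^(1/3))/20)*cos(10^(1/3)*3^(1/6)*b*(3*10^(1/3)/(30 + sqrt(930))^(1/3) + 3^(2/3)*(30 + sqrt(930))^(1/3))/20) + C3*exp(30^(1/3)*b*(-(30 + sqrt(930))^(1/3) + 30^(1/3)/(30 + sqrt(930))^(1/3))/10) - 2*b^2/27 + 14*b/27 - 4/27


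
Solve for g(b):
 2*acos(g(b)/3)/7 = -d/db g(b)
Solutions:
 Integral(1/acos(_y/3), (_y, g(b))) = C1 - 2*b/7


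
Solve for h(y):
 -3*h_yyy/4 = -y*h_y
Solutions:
 h(y) = C1 + Integral(C2*airyai(6^(2/3)*y/3) + C3*airybi(6^(2/3)*y/3), y)


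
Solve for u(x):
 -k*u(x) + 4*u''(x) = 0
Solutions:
 u(x) = C1*exp(-sqrt(k)*x/2) + C2*exp(sqrt(k)*x/2)


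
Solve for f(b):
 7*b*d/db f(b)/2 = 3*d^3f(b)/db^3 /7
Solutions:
 f(b) = C1 + Integral(C2*airyai(42^(2/3)*b/6) + C3*airybi(42^(2/3)*b/6), b)


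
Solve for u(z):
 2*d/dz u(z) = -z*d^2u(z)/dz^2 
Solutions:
 u(z) = C1 + C2/z


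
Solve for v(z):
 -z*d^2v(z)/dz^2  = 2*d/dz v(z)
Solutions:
 v(z) = C1 + C2/z


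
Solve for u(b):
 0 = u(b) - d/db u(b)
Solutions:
 u(b) = C1*exp(b)


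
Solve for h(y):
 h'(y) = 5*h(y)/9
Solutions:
 h(y) = C1*exp(5*y/9)


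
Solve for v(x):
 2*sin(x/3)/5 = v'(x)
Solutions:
 v(x) = C1 - 6*cos(x/3)/5


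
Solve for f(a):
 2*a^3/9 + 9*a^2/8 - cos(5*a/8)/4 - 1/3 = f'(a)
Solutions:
 f(a) = C1 + a^4/18 + 3*a^3/8 - a/3 - 2*sin(5*a/8)/5


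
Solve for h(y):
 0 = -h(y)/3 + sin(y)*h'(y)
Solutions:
 h(y) = C1*(cos(y) - 1)^(1/6)/(cos(y) + 1)^(1/6)


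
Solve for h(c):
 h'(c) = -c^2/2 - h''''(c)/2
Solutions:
 h(c) = C1 + C4*exp(-2^(1/3)*c) - c^3/6 + (C2*sin(2^(1/3)*sqrt(3)*c/2) + C3*cos(2^(1/3)*sqrt(3)*c/2))*exp(2^(1/3)*c/2)


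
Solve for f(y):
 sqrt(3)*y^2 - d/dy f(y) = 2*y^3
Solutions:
 f(y) = C1 - y^4/2 + sqrt(3)*y^3/3


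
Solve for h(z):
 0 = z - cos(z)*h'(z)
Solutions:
 h(z) = C1 + Integral(z/cos(z), z)


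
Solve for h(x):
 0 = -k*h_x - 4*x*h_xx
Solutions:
 h(x) = C1 + x^(1 - re(k)/4)*(C2*sin(log(x)*Abs(im(k))/4) + C3*cos(log(x)*im(k)/4))


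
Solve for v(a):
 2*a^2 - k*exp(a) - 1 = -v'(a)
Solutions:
 v(a) = C1 - 2*a^3/3 + a + k*exp(a)


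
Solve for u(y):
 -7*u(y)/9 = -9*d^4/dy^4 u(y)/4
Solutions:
 u(y) = C1*exp(-sqrt(2)*7^(1/4)*y/3) + C2*exp(sqrt(2)*7^(1/4)*y/3) + C3*sin(sqrt(2)*7^(1/4)*y/3) + C4*cos(sqrt(2)*7^(1/4)*y/3)


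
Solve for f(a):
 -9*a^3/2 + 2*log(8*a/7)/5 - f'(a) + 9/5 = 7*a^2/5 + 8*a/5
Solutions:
 f(a) = C1 - 9*a^4/8 - 7*a^3/15 - 4*a^2/5 + 2*a*log(a)/5 - 2*a*log(7)/5 + 6*a*log(2)/5 + 7*a/5


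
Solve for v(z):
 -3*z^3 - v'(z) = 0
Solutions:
 v(z) = C1 - 3*z^4/4


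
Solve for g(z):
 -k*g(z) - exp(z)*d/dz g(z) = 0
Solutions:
 g(z) = C1*exp(k*exp(-z))


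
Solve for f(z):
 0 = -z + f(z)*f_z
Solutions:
 f(z) = -sqrt(C1 + z^2)
 f(z) = sqrt(C1 + z^2)


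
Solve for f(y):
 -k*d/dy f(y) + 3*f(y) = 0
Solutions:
 f(y) = C1*exp(3*y/k)


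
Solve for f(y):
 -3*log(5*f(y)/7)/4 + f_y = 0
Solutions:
 -4*Integral(1/(log(_y) - log(7) + log(5)), (_y, f(y)))/3 = C1 - y


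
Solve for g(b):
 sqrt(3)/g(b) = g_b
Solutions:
 g(b) = -sqrt(C1 + 2*sqrt(3)*b)
 g(b) = sqrt(C1 + 2*sqrt(3)*b)


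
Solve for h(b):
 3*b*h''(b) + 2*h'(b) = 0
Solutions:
 h(b) = C1 + C2*b^(1/3)


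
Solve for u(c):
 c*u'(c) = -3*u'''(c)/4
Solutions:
 u(c) = C1 + Integral(C2*airyai(-6^(2/3)*c/3) + C3*airybi(-6^(2/3)*c/3), c)


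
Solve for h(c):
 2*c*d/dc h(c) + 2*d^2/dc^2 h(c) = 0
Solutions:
 h(c) = C1 + C2*erf(sqrt(2)*c/2)


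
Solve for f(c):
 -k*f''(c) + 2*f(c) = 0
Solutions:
 f(c) = C1*exp(-sqrt(2)*c*sqrt(1/k)) + C2*exp(sqrt(2)*c*sqrt(1/k))


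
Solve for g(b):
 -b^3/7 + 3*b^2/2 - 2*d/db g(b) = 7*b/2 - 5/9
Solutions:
 g(b) = C1 - b^4/56 + b^3/4 - 7*b^2/8 + 5*b/18


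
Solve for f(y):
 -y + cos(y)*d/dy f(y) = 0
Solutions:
 f(y) = C1 + Integral(y/cos(y), y)


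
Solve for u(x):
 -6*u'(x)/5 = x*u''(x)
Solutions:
 u(x) = C1 + C2/x^(1/5)


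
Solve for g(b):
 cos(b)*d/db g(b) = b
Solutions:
 g(b) = C1 + Integral(b/cos(b), b)


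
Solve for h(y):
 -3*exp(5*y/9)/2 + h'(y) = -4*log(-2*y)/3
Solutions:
 h(y) = C1 - 4*y*log(-y)/3 + 4*y*(1 - log(2))/3 + 27*exp(5*y/9)/10


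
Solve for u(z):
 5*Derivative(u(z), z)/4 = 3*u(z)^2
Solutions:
 u(z) = -5/(C1 + 12*z)


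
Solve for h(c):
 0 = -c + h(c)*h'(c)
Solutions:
 h(c) = -sqrt(C1 + c^2)
 h(c) = sqrt(C1 + c^2)


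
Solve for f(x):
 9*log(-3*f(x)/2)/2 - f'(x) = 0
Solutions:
 -2*Integral(1/(log(-_y) - log(2) + log(3)), (_y, f(x)))/9 = C1 - x


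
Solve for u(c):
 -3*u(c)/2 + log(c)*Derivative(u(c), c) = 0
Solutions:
 u(c) = C1*exp(3*li(c)/2)


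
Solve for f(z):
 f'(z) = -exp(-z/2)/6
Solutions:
 f(z) = C1 + exp(-z/2)/3


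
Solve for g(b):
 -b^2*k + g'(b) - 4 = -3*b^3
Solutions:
 g(b) = C1 - 3*b^4/4 + b^3*k/3 + 4*b


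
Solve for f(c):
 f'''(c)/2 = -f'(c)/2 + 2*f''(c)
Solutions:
 f(c) = C1 + C2*exp(c*(2 - sqrt(3))) + C3*exp(c*(sqrt(3) + 2))


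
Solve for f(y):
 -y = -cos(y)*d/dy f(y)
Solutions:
 f(y) = C1 + Integral(y/cos(y), y)


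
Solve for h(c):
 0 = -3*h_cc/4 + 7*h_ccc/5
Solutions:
 h(c) = C1 + C2*c + C3*exp(15*c/28)


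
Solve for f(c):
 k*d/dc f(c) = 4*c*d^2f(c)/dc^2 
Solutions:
 f(c) = C1 + c^(re(k)/4 + 1)*(C2*sin(log(c)*Abs(im(k))/4) + C3*cos(log(c)*im(k)/4))


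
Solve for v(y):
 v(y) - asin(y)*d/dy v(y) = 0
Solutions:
 v(y) = C1*exp(Integral(1/asin(y), y))


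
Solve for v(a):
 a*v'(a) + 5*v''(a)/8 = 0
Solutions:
 v(a) = C1 + C2*erf(2*sqrt(5)*a/5)


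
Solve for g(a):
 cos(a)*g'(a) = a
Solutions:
 g(a) = C1 + Integral(a/cos(a), a)


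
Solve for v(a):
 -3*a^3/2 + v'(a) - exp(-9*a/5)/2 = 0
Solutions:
 v(a) = C1 + 3*a^4/8 - 5*exp(-9*a/5)/18


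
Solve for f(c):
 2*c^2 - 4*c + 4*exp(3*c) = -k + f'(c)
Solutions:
 f(c) = C1 + 2*c^3/3 - 2*c^2 + c*k + 4*exp(3*c)/3


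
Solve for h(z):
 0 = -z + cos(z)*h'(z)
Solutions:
 h(z) = C1 + Integral(z/cos(z), z)


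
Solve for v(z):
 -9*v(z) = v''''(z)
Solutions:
 v(z) = (C1*sin(sqrt(6)*z/2) + C2*cos(sqrt(6)*z/2))*exp(-sqrt(6)*z/2) + (C3*sin(sqrt(6)*z/2) + C4*cos(sqrt(6)*z/2))*exp(sqrt(6)*z/2)


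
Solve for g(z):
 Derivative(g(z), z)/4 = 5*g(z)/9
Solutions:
 g(z) = C1*exp(20*z/9)


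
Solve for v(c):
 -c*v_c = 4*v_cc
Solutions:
 v(c) = C1 + C2*erf(sqrt(2)*c/4)


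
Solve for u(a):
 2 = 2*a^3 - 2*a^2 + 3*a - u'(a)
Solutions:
 u(a) = C1 + a^4/2 - 2*a^3/3 + 3*a^2/2 - 2*a


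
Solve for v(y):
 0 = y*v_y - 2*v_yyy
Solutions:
 v(y) = C1 + Integral(C2*airyai(2^(2/3)*y/2) + C3*airybi(2^(2/3)*y/2), y)


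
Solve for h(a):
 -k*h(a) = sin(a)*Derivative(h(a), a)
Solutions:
 h(a) = C1*exp(k*(-log(cos(a) - 1) + log(cos(a) + 1))/2)


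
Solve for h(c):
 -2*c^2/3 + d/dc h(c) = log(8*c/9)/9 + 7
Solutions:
 h(c) = C1 + 2*c^3/9 + c*log(c)/9 - 2*c*log(3)/9 + c*log(2)/3 + 62*c/9


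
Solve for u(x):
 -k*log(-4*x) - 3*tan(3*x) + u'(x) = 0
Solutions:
 u(x) = C1 + k*x*(log(-x) - 1) + 2*k*x*log(2) - log(cos(3*x))


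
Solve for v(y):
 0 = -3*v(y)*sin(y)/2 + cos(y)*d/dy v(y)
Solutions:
 v(y) = C1/cos(y)^(3/2)


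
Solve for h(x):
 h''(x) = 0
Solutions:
 h(x) = C1 + C2*x


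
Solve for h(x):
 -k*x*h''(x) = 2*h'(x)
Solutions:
 h(x) = C1 + x^(((re(k) - 2)*re(k) + im(k)^2)/(re(k)^2 + im(k)^2))*(C2*sin(2*log(x)*Abs(im(k))/(re(k)^2 + im(k)^2)) + C3*cos(2*log(x)*im(k)/(re(k)^2 + im(k)^2)))


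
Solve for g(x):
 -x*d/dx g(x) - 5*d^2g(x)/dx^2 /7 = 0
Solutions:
 g(x) = C1 + C2*erf(sqrt(70)*x/10)


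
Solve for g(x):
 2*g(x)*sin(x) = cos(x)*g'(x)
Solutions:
 g(x) = C1/cos(x)^2


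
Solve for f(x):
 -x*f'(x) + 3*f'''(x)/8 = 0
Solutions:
 f(x) = C1 + Integral(C2*airyai(2*3^(2/3)*x/3) + C3*airybi(2*3^(2/3)*x/3), x)


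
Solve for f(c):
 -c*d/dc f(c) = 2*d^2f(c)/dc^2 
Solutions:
 f(c) = C1 + C2*erf(c/2)


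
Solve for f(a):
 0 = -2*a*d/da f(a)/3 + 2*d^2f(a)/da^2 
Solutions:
 f(a) = C1 + C2*erfi(sqrt(6)*a/6)


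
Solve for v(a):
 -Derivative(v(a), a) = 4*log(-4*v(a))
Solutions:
 Integral(1/(log(-_y) + 2*log(2)), (_y, v(a)))/4 = C1 - a


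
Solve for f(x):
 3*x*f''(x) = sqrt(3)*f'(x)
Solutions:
 f(x) = C1 + C2*x^(sqrt(3)/3 + 1)


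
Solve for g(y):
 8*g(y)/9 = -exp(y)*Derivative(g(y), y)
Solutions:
 g(y) = C1*exp(8*exp(-y)/9)


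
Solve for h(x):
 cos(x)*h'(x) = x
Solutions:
 h(x) = C1 + Integral(x/cos(x), x)


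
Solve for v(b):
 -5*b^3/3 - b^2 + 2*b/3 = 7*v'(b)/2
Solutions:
 v(b) = C1 - 5*b^4/42 - 2*b^3/21 + 2*b^2/21


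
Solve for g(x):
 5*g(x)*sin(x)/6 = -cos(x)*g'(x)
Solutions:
 g(x) = C1*cos(x)^(5/6)


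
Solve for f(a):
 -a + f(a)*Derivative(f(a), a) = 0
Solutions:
 f(a) = -sqrt(C1 + a^2)
 f(a) = sqrt(C1 + a^2)


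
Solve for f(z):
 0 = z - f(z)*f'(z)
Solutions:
 f(z) = -sqrt(C1 + z^2)
 f(z) = sqrt(C1 + z^2)


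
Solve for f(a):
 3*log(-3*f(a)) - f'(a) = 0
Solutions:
 -Integral(1/(log(-_y) + log(3)), (_y, f(a)))/3 = C1 - a


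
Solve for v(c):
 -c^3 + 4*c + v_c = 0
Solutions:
 v(c) = C1 + c^4/4 - 2*c^2


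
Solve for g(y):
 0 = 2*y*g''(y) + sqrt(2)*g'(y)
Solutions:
 g(y) = C1 + C2*y^(1 - sqrt(2)/2)


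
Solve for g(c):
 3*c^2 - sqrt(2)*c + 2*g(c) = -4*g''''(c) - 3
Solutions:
 g(c) = -3*c^2/2 + sqrt(2)*c/2 + (C1*sin(2^(1/4)*c/2) + C2*cos(2^(1/4)*c/2))*exp(-2^(1/4)*c/2) + (C3*sin(2^(1/4)*c/2) + C4*cos(2^(1/4)*c/2))*exp(2^(1/4)*c/2) - 3/2


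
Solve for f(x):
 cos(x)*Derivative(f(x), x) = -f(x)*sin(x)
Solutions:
 f(x) = C1*cos(x)


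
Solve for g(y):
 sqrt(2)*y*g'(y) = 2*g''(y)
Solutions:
 g(y) = C1 + C2*erfi(2^(1/4)*y/2)


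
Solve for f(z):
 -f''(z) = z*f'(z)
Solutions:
 f(z) = C1 + C2*erf(sqrt(2)*z/2)


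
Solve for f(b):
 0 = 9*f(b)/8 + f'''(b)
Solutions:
 f(b) = C3*exp(-3^(2/3)*b/2) + (C1*sin(3*3^(1/6)*b/4) + C2*cos(3*3^(1/6)*b/4))*exp(3^(2/3)*b/4)


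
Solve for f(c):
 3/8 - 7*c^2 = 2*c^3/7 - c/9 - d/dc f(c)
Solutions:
 f(c) = C1 + c^4/14 + 7*c^3/3 - c^2/18 - 3*c/8


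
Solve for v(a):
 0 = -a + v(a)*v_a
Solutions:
 v(a) = -sqrt(C1 + a^2)
 v(a) = sqrt(C1 + a^2)


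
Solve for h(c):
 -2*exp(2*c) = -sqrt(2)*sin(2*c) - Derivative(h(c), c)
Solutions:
 h(c) = C1 + exp(2*c) + sqrt(2)*cos(2*c)/2


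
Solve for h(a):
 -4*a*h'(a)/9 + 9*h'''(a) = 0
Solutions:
 h(a) = C1 + Integral(C2*airyai(6^(2/3)*a/9) + C3*airybi(6^(2/3)*a/9), a)


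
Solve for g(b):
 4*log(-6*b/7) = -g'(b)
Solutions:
 g(b) = C1 - 4*b*log(-b) + 4*b*(-log(6) + 1 + log(7))


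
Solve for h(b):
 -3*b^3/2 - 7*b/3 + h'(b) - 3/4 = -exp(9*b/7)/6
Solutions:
 h(b) = C1 + 3*b^4/8 + 7*b^2/6 + 3*b/4 - 7*exp(9*b/7)/54


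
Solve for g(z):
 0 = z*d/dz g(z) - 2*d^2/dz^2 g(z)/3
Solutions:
 g(z) = C1 + C2*erfi(sqrt(3)*z/2)


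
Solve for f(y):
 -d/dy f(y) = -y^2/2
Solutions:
 f(y) = C1 + y^3/6


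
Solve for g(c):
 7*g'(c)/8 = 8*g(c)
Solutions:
 g(c) = C1*exp(64*c/7)


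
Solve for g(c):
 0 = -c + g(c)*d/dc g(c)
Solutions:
 g(c) = -sqrt(C1 + c^2)
 g(c) = sqrt(C1 + c^2)


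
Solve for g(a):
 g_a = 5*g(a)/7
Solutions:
 g(a) = C1*exp(5*a/7)


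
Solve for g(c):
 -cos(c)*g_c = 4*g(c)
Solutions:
 g(c) = C1*(sin(c)^2 - 2*sin(c) + 1)/(sin(c)^2 + 2*sin(c) + 1)


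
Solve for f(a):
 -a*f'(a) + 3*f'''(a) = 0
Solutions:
 f(a) = C1 + Integral(C2*airyai(3^(2/3)*a/3) + C3*airybi(3^(2/3)*a/3), a)


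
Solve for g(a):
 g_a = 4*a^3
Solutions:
 g(a) = C1 + a^4


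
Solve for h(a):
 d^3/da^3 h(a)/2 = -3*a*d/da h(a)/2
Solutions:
 h(a) = C1 + Integral(C2*airyai(-3^(1/3)*a) + C3*airybi(-3^(1/3)*a), a)


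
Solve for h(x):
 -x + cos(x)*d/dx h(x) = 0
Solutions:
 h(x) = C1 + Integral(x/cos(x), x)


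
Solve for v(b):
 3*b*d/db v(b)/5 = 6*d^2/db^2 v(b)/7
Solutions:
 v(b) = C1 + C2*erfi(sqrt(35)*b/10)


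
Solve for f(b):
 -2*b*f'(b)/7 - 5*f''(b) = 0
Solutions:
 f(b) = C1 + C2*erf(sqrt(35)*b/35)


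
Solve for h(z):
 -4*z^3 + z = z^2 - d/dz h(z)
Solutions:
 h(z) = C1 + z^4 + z^3/3 - z^2/2
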